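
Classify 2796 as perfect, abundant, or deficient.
abundant

Proper divisors of 2796: sum = 1 + 2 + 3 + 4 + 6 + 12 + 233 + 466 + 699 + 932 + 1398 = 3756
Since 3756 > 2796, 2796 is abundant.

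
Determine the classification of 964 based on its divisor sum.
deficient

Proper divisors of 964: sum = 1 + 2 + 4 + 241 + 482 = 730
Since 730 < 964, 964 is deficient.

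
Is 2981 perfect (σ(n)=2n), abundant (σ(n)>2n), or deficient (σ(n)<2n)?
deficient

Proper divisors of 2981: sum = 1 + 11 + 271 = 283
Since 283 < 2981, 2981 is deficient.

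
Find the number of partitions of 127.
3913864295

p(n) counts ways to write n as a sum of positive integers (order ignored).
Euler's pentagonal recurrence: p(k) = p(k-1) + p(k-2) - p(k-5) - p(k-7) + p(k-12) + p(k-15) - ... (offsets j(3j∓1)/2, signs ++--, p(0)=1, p(<0)=0).
DP table for k = 0..126: p(0)=1, p(1)=1, p(2)=2, p(3)=3, p(4)=5, p(5)=7, p(6)=11, p(7)=15, p(8)=22, p(9)=30, p(10)=42, p(11)=56, p(12)=77, p(13)=101, p(14)=135, p(15)=176, p(16)=231, p(17)=297, p(18)=385, p(19)=490, p(20)=627, p(21)=792, p(22)=1002, p(23)=1255, p(24)=1575, p(25)=1958, p(26)=2436, p(27)=3010, p(28)=3718, p(29)=4565, p(30)=5604, p(31)=6842, p(32)=8349, p(33)=10143, p(34)=12310, p(35)=14883, p(36)=17977, p(37)=21637, p(38)=26015, p(39)=31185, p(40)=37338, p(41)=44583, p(42)=53174, p(43)=63261, p(44)=75175, p(45)=89134, p(46)=105558, p(47)=124754, p(48)=147273, p(49)=173525, p(50)=204226, p(51)=239943, p(52)=281589, p(53)=329931, p(54)=386155, p(55)=451276, p(56)=526823, p(57)=614154, p(58)=715220, p(59)=831820, p(60)=966467, p(61)=1121505, p(62)=1300156, p(63)=1505499, p(64)=1741630, p(65)=2012558, p(66)=2323520, p(67)=2679689, p(68)=3087735, p(69)=3554345, p(70)=4087968, p(71)=4697205, p(72)=5392783, p(73)=6185689, p(74)=7089500, p(75)=8118264, p(76)=9289091, p(77)=10619863, p(78)=12132164, p(79)=13848650, p(80)=15796476, p(81)=18004327, p(82)=20506255, p(83)=23338469, p(84)=26543660, p(85)=30167357, p(86)=34262962, p(87)=38887673, p(88)=44108109, p(89)=49995925, p(90)=56634173, p(91)=64112359, p(92)=72533807, p(93)=82010177, p(94)=92669720, p(95)=104651419, p(96)=118114304, p(97)=133230930, p(98)=150198136, p(99)=169229875, p(100)=190569292, p(101)=214481126, p(102)=241265379, p(103)=271248950, p(104)=304801365, p(105)=342325709, p(106)=384276336, p(107)=431149389, p(108)=483502844, p(109)=541946240, p(110)=607163746, p(111)=679903203, p(112)=761002156, p(113)=851376628, p(114)=952050665, p(115)=1064144451, p(116)=1188908248, p(117)=1327710076, p(118)=1482074143, p(119)=1653668665, p(120)=1844349560, p(121)=2056148051, p(122)=2291320912, p(123)=2552338241, p(124)=2841940500, p(125)=3163127352, p(126)=3519222692.
Final step: p(127) = p(126) + p(125) - p(122) - p(120) + p(115) + p(112) - p(105) - p(101) + p(92) + p(87) - p(76) - p(70) + p(57) + p(50) - p(35) - p(27) + p(10) + p(1)
= 3519222692 + 3163127352 - 2291320912 - 1844349560 + 1064144451 + 761002156 - 342325709 - 214481126 + 72533807 + 38887673 - 9289091 - 4087968 + 614154 + 204226 - 14883 - 3010 + 42 + 1
= 3913864295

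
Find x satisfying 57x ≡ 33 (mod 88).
x ≡ 33 (mod 88)

gcd(57, 88) = 1, which divides 33, so solutions exist.
Find 57^(-1) mod 88 by the extended Euclidean algorithm:
88 = 1 × 57 + 31  ⟹  31 = (1)·88 + (-1)·57
57 = 1 × 31 + 26  ⟹  26 = (-1)·88 + (2)·57
31 = 1 × 26 + 5  ⟹  5 = (2)·88 + (-3)·57
26 = 5 × 5 + 1  ⟹  1 = (-11)·88 + (17)·57
So (17)·57 ≡ 1 (mod 88), i.e. 57^(-1) ≡ 17 (mod 88).
x ≡ 17 × 33 = 561 ≡ 33 (mod 88).
Check: 57 × 33 = 1881 ≡ 33 (mod 88).
Unique solution: x ≡ 33 (mod 88)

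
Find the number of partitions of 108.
483502844

p(n) counts ways to write n as a sum of positive integers (order ignored).
Euler's pentagonal recurrence: p(k) = p(k-1) + p(k-2) - p(k-5) - p(k-7) + p(k-12) + p(k-15) - ... (offsets j(3j∓1)/2, signs ++--, p(0)=1, p(<0)=0).
DP table for k = 0..107: p(0)=1, p(1)=1, p(2)=2, p(3)=3, p(4)=5, p(5)=7, p(6)=11, p(7)=15, p(8)=22, p(9)=30, p(10)=42, p(11)=56, p(12)=77, p(13)=101, p(14)=135, p(15)=176, p(16)=231, p(17)=297, p(18)=385, p(19)=490, p(20)=627, p(21)=792, p(22)=1002, p(23)=1255, p(24)=1575, p(25)=1958, p(26)=2436, p(27)=3010, p(28)=3718, p(29)=4565, p(30)=5604, p(31)=6842, p(32)=8349, p(33)=10143, p(34)=12310, p(35)=14883, p(36)=17977, p(37)=21637, p(38)=26015, p(39)=31185, p(40)=37338, p(41)=44583, p(42)=53174, p(43)=63261, p(44)=75175, p(45)=89134, p(46)=105558, p(47)=124754, p(48)=147273, p(49)=173525, p(50)=204226, p(51)=239943, p(52)=281589, p(53)=329931, p(54)=386155, p(55)=451276, p(56)=526823, p(57)=614154, p(58)=715220, p(59)=831820, p(60)=966467, p(61)=1121505, p(62)=1300156, p(63)=1505499, p(64)=1741630, p(65)=2012558, p(66)=2323520, p(67)=2679689, p(68)=3087735, p(69)=3554345, p(70)=4087968, p(71)=4697205, p(72)=5392783, p(73)=6185689, p(74)=7089500, p(75)=8118264, p(76)=9289091, p(77)=10619863, p(78)=12132164, p(79)=13848650, p(80)=15796476, p(81)=18004327, p(82)=20506255, p(83)=23338469, p(84)=26543660, p(85)=30167357, p(86)=34262962, p(87)=38887673, p(88)=44108109, p(89)=49995925, p(90)=56634173, p(91)=64112359, p(92)=72533807, p(93)=82010177, p(94)=92669720, p(95)=104651419, p(96)=118114304, p(97)=133230930, p(98)=150198136, p(99)=169229875, p(100)=190569292, p(101)=214481126, p(102)=241265379, p(103)=271248950, p(104)=304801365, p(105)=342325709, p(106)=384276336, p(107)=431149389.
Final step: p(108) = p(107) + p(106) - p(103) - p(101) + p(96) + p(93) - p(86) - p(82) + p(73) + p(68) - p(57) - p(51) + p(38) + p(31) - p(16) - p(8)
= 431149389 + 384276336 - 271248950 - 214481126 + 118114304 + 82010177 - 34262962 - 20506255 + 6185689 + 3087735 - 614154 - 239943 + 26015 + 6842 - 231 - 22
= 483502844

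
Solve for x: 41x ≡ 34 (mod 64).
x ≡ 18 (mod 64)

gcd(41, 64) = 1, which divides 34, so solutions exist.
Find 41^(-1) mod 64 by the extended Euclidean algorithm:
64 = 1 × 41 + 23  ⟹  23 = (1)·64 + (-1)·41
41 = 1 × 23 + 18  ⟹  18 = (-1)·64 + (2)·41
23 = 1 × 18 + 5  ⟹  5 = (2)·64 + (-3)·41
18 = 3 × 5 + 3  ⟹  3 = (-7)·64 + (11)·41
5 = 1 × 3 + 2  ⟹  2 = (9)·64 + (-14)·41
3 = 1 × 2 + 1  ⟹  1 = (-16)·64 + (25)·41
So (25)·41 ≡ 1 (mod 64), i.e. 41^(-1) ≡ 25 (mod 64).
x ≡ 25 × 34 = 850 ≡ 18 (mod 64).
Check: 41 × 18 = 738 ≡ 34 (mod 64).
Unique solution: x ≡ 18 (mod 64)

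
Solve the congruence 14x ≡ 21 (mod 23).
x ≡ 13 (mod 23)

gcd(14, 23) = 1, which divides 21, so solutions exist.
Find 14^(-1) mod 23 by the extended Euclidean algorithm:
23 = 1 × 14 + 9  ⟹  9 = (1)·23 + (-1)·14
14 = 1 × 9 + 5  ⟹  5 = (-1)·23 + (2)·14
9 = 1 × 5 + 4  ⟹  4 = (2)·23 + (-3)·14
5 = 1 × 4 + 1  ⟹  1 = (-3)·23 + (5)·14
So (5)·14 ≡ 1 (mod 23), i.e. 14^(-1) ≡ 5 (mod 23).
x ≡ 5 × 21 = 105 ≡ 13 (mod 23).
Check: 14 × 13 = 182 ≡ 21 (mod 23).
Unique solution: x ≡ 13 (mod 23)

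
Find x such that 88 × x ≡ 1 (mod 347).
209

gcd(88, 347) = 1, so the inverse exists.
Extended Euclidean algorithm on (347, 88):
347 = 3 × 88 + 83  ⟹  83 = (1)·347 + (-3)·88
88 = 1 × 83 + 5  ⟹  5 = (-1)·347 + (4)·88
83 = 16 × 5 + 3  ⟹  3 = (17)·347 + (-67)·88
5 = 1 × 3 + 2  ⟹  2 = (-18)·347 + (71)·88
3 = 1 × 2 + 1  ⟹  1 = (35)·347 + (-138)·88
So (-138)·88 ≡ 1 (mod 347), i.e. 88^(-1) ≡ -138 ≡ 209 (mod 347).
Check: 88 × 209 = 18392 ≡ 1 (mod 347)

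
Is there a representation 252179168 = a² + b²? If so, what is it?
Not possible

Factorization: 252179168 = 2^5 × 199^3
By Fermat: n is sum of two squares iff every prime p ≡ 3 (mod 4) appears to even power.
Prime(s) ≡ 3 (mod 4) with odd exponent: [(199, 3)]
Therefore 252179168 cannot be expressed as a² + b².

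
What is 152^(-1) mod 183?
59

gcd(152, 183) = 1, so the inverse exists.
Extended Euclidean algorithm on (183, 152):
183 = 1 × 152 + 31  ⟹  31 = (1)·183 + (-1)·152
152 = 4 × 31 + 28  ⟹  28 = (-4)·183 + (5)·152
31 = 1 × 28 + 3  ⟹  3 = (5)·183 + (-6)·152
28 = 9 × 3 + 1  ⟹  1 = (-49)·183 + (59)·152
So (59)·152 ≡ 1 (mod 183), i.e. 152^(-1) ≡ 59 (mod 183).
Check: 152 × 59 = 8968 ≡ 1 (mod 183)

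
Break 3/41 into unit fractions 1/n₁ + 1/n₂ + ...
1/14 + 1/574

Greedy algorithm:
3/41: ceiling(41/3) = 14, use 1/14
1/574: ceiling(574/1) = 574, use 1/574
Result: 3/41 = 1/14 + 1/574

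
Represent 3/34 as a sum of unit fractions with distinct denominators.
1/12 + 1/204

Greedy algorithm:
3/34: ceiling(34/3) = 12, use 1/12
1/204: ceiling(204/1) = 204, use 1/204
Result: 3/34 = 1/12 + 1/204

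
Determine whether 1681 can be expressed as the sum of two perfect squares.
0² + 41² (a=0, b=41)

Factorization: 1681 = 41^2
By Fermat: n is sum of two squares iff every prime p ≡ 3 (mod 4) appears to even power.
All primes ≡ 3 (mod 4) appear to even power.
Search a = 0, 1, 2, … for 1681 - a² a perfect square: first hit at a = 0: 1681 - 0 = 1681 = 41².
1681 = 0² + 41² = 0 + 1681 ✓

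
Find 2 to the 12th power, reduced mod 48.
16

Repeated squaring. Binary of 12 = 1100.
2^1 ≡ 2 (mod 48); 2^2 ≡ 4 (mod 48); 2^4 ≡ 16 (mod 48); 2^8 ≡ 16 (mod 48)
2^12 = 2^4 × 2^8 ≡ 16 (mod 48)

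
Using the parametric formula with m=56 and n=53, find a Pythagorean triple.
(327, 5936, 5945)

Euclid's formula: a = m² - n², b = 2mn, c = m² + n²
m = 56, n = 53
a = 56² - 53² = 3136 - 2809 = 327
b = 2 × 56 × 53 = 5936
c = 56² + 53² = 3136 + 2809 = 5945
Verification: 327² + 5936² = 106929 + 35236096 = 35343025 = 5945² ✓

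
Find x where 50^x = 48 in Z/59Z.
22

Baby-step giant-step with step n = ⌈√59⌉ = 8.
Baby steps 50^j mod 59 (j:value) for j=0..7: 0:1, 1:50, 2:22, 3:38, 4:12, 5:10, 6:28, 7:43.
Giant-step multiplier: 50^(-8) ≡ 50^(58-8) = 50^50 ≡ 25 (mod 59).
Giant steps γ_i = 48·25^i mod 59: γ_0=48, γ_1=20, γ_2=28 (in table at j=6).
x = i·n + j = 2·8 + 6 = 22.
Check: 50^22 ≡ 48 (mod 59).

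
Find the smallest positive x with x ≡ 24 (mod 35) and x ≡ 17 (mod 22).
479

Using Chinese Remainder Theorem:
M = 35 × 22 = 770
M1 = 22, M2 = 35
y1 = 22^(-1) mod 35 = 8
y2 = 35^(-1) mod 22 = 17
x = (24×22×8 + 17×35×17) mod 770 = 479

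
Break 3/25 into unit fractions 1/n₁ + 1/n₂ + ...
1/9 + 1/113 + 1/25425

Greedy algorithm:
3/25: ceiling(25/3) = 9, use 1/9
2/225: ceiling(225/2) = 113, use 1/113
1/25425: ceiling(25425/1) = 25425, use 1/25425
Result: 3/25 = 1/9 + 1/113 + 1/25425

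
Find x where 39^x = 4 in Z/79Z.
76

Baby-step giant-step with step n = ⌈√79⌉ = 9.
Baby steps 39^j mod 79 (j:value) for j=0..8: 0:1, 1:39, 2:20, 3:69, 4:5, 5:37, 6:21, 7:29, 8:25.
Giant-step multiplier: 39^(-9) ≡ 39^(78-9) = 39^69 ≡ 41 (mod 79).
Giant steps γ_i = 4·41^i mod 79: γ_0=4, γ_1=6, γ_2=9, γ_3=53, γ_4=40, γ_5=60, γ_6=11, γ_7=56, γ_8=5 (in table at j=4).
x = i·n + j = 8·9 + 4 = 76.
Check: 39^76 ≡ 4 (mod 79).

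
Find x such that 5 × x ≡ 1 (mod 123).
74

gcd(5, 123) = 1, so the inverse exists.
Extended Euclidean algorithm on (123, 5):
123 = 24 × 5 + 3  ⟹  3 = (1)·123 + (-24)·5
5 = 1 × 3 + 2  ⟹  2 = (-1)·123 + (25)·5
3 = 1 × 2 + 1  ⟹  1 = (2)·123 + (-49)·5
So (-49)·5 ≡ 1 (mod 123), i.e. 5^(-1) ≡ -49 ≡ 74 (mod 123).
Check: 5 × 74 = 370 ≡ 1 (mod 123)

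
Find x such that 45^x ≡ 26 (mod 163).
160

Baby-step giant-step with step n = ⌈√163⌉ = 13.
Baby steps 45^j mod 163 (j:value) for j=0..12: 0:1, 1:45, 2:69, 3:8, 4:34, 5:63, 6:64, 7:109, 8:15, 9:23, 10:57, 11:120, 12:21.
Giant-step multiplier: 45^(-13) ≡ 45^(162-13) = 45^149 ≡ 79 (mod 163).
Giant steps γ_i = 26·79^i mod 163: γ_0=26, γ_1=98, γ_2=81, γ_3=42, γ_4=58, γ_5=18, γ_6=118, γ_7=31, γ_8=4, γ_9=153, γ_10=25, γ_11=19, γ_12=34 (in table at j=4).
x = i·n + j = 12·13 + 4 = 160.
Check: 45^160 ≡ 26 (mod 163).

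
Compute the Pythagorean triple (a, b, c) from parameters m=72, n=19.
(4823, 2736, 5545)

Euclid's formula: a = m² - n², b = 2mn, c = m² + n²
m = 72, n = 19
a = 72² - 19² = 5184 - 361 = 4823
b = 2 × 72 × 19 = 2736
c = 72² + 19² = 5184 + 361 = 5545
Verification: 4823² + 2736² = 23261329 + 7485696 = 30747025 = 5545² ✓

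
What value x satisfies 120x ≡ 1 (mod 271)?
201

gcd(120, 271) = 1, so the inverse exists.
Extended Euclidean algorithm on (271, 120):
271 = 2 × 120 + 31  ⟹  31 = (1)·271 + (-2)·120
120 = 3 × 31 + 27  ⟹  27 = (-3)·271 + (7)·120
31 = 1 × 27 + 4  ⟹  4 = (4)·271 + (-9)·120
27 = 6 × 4 + 3  ⟹  3 = (-27)·271 + (61)·120
4 = 1 × 3 + 1  ⟹  1 = (31)·271 + (-70)·120
So (-70)·120 ≡ 1 (mod 271), i.e. 120^(-1) ≡ -70 ≡ 201 (mod 271).
Check: 120 × 201 = 24120 ≡ 1 (mod 271)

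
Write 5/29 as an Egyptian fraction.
1/6 + 1/174

Greedy algorithm:
5/29: ceiling(29/5) = 6, use 1/6
1/174: ceiling(174/1) = 174, use 1/174
Result: 5/29 = 1/6 + 1/174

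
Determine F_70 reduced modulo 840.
575

Matrix identity: Q^n = [[F_(n+1), F_n], [F_n, F_(n-1)]] with Q = [[1,1],[1,0]].
n = 70 = 1000110₂. Square-and-multiply, entries mod 840:
Q^1 = [[1,1],[1,0]]
Q^2 = (Q^1)² = [[2,1],[1,1]]
Q^4 = (Q^2)² = [[5,3],[3,2]]
Q^8 = (Q^4)² = [[34,21],[21,13]]
Q^17 = (Q^8)²·Q = [[64,757],[757,147]]
Q^35 = (Q^17)²·Q = [[192,65],[65,127]]
Q^70 = (Q^35)² = [[769,575],[575,194]]
F_70 mod 840 = Q^70[0][1] = 575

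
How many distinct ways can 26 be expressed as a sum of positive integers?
2436

p(n) counts ways to write n as a sum of positive integers (order ignored).
Euler's pentagonal recurrence: p(k) = p(k-1) + p(k-2) - p(k-5) - p(k-7) + p(k-12) + p(k-15) - ... (offsets j(3j∓1)/2, signs ++--, p(0)=1, p(<0)=0).
DP table for k = 0..25: p(0)=1, p(1)=1, p(2)=2, p(3)=3, p(4)=5, p(5)=7, p(6)=11, p(7)=15, p(8)=22, p(9)=30, p(10)=42, p(11)=56, p(12)=77, p(13)=101, p(14)=135, p(15)=176, p(16)=231, p(17)=297, p(18)=385, p(19)=490, p(20)=627, p(21)=792, p(22)=1002, p(23)=1255, p(24)=1575, p(25)=1958.
Final step: p(26) = p(25) + p(24) - p(21) - p(19) + p(14) + p(11) - p(4) - p(0)
= 1958 + 1575 - 792 - 490 + 135 + 56 - 5 - 1
= 2436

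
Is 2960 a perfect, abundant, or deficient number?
abundant

Proper divisors of 2960: sum = 1 + 2 + 4 + 5 + 8 + 10 + 16 + 20 + ... + 370 + 592 + 740 + 1480 (19 divisors) = 4108
Since 4108 > 2960, 2960 is abundant.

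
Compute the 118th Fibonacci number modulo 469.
29

Matrix identity: Q^n = [[F_(n+1), F_n], [F_n, F_(n-1)]] with Q = [[1,1],[1,0]].
n = 118 = 1110110₂. Square-and-multiply, entries mod 469:
Q^1 = [[1,1],[1,0]]
Q^3 = (Q^1)²·Q = [[3,2],[2,1]]
Q^7 = (Q^3)²·Q = [[21,13],[13,8]]
Q^14 = (Q^7)² = [[141,377],[377,233]]
Q^29 = (Q^14)²·Q = [[34,205],[205,298]]
Q^59 = (Q^29)²·Q = [[88,33],[33,55]]
Q^118 = (Q^59)² = [[391,29],[29,362]]
F_118 mod 469 = Q^118[0][1] = 29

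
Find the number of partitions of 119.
1653668665

p(n) counts ways to write n as a sum of positive integers (order ignored).
Euler's pentagonal recurrence: p(k) = p(k-1) + p(k-2) - p(k-5) - p(k-7) + p(k-12) + p(k-15) - ... (offsets j(3j∓1)/2, signs ++--, p(0)=1, p(<0)=0).
DP table for k = 0..118: p(0)=1, p(1)=1, p(2)=2, p(3)=3, p(4)=5, p(5)=7, p(6)=11, p(7)=15, p(8)=22, p(9)=30, p(10)=42, p(11)=56, p(12)=77, p(13)=101, p(14)=135, p(15)=176, p(16)=231, p(17)=297, p(18)=385, p(19)=490, p(20)=627, p(21)=792, p(22)=1002, p(23)=1255, p(24)=1575, p(25)=1958, p(26)=2436, p(27)=3010, p(28)=3718, p(29)=4565, p(30)=5604, p(31)=6842, p(32)=8349, p(33)=10143, p(34)=12310, p(35)=14883, p(36)=17977, p(37)=21637, p(38)=26015, p(39)=31185, p(40)=37338, p(41)=44583, p(42)=53174, p(43)=63261, p(44)=75175, p(45)=89134, p(46)=105558, p(47)=124754, p(48)=147273, p(49)=173525, p(50)=204226, p(51)=239943, p(52)=281589, p(53)=329931, p(54)=386155, p(55)=451276, p(56)=526823, p(57)=614154, p(58)=715220, p(59)=831820, p(60)=966467, p(61)=1121505, p(62)=1300156, p(63)=1505499, p(64)=1741630, p(65)=2012558, p(66)=2323520, p(67)=2679689, p(68)=3087735, p(69)=3554345, p(70)=4087968, p(71)=4697205, p(72)=5392783, p(73)=6185689, p(74)=7089500, p(75)=8118264, p(76)=9289091, p(77)=10619863, p(78)=12132164, p(79)=13848650, p(80)=15796476, p(81)=18004327, p(82)=20506255, p(83)=23338469, p(84)=26543660, p(85)=30167357, p(86)=34262962, p(87)=38887673, p(88)=44108109, p(89)=49995925, p(90)=56634173, p(91)=64112359, p(92)=72533807, p(93)=82010177, p(94)=92669720, p(95)=104651419, p(96)=118114304, p(97)=133230930, p(98)=150198136, p(99)=169229875, p(100)=190569292, p(101)=214481126, p(102)=241265379, p(103)=271248950, p(104)=304801365, p(105)=342325709, p(106)=384276336, p(107)=431149389, p(108)=483502844, p(109)=541946240, p(110)=607163746, p(111)=679903203, p(112)=761002156, p(113)=851376628, p(114)=952050665, p(115)=1064144451, p(116)=1188908248, p(117)=1327710076, p(118)=1482074143.
Final step: p(119) = p(118) + p(117) - p(114) - p(112) + p(107) + p(104) - p(97) - p(93) + p(84) + p(79) - p(68) - p(62) + p(49) + p(42) - p(27) - p(19) + p(2)
= 1482074143 + 1327710076 - 952050665 - 761002156 + 431149389 + 304801365 - 133230930 - 82010177 + 26543660 + 13848650 - 3087735 - 1300156 + 173525 + 53174 - 3010 - 490 + 2
= 1653668665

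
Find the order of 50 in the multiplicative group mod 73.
36

73 is prime, so ord(50) divides φ(73) = 72.
Divisors of 72: 1, 2, 3, 4, 6, 8, 9, 12, 18, 24, 36, 72.
Repeated squaring: 50^1 ≡ 50, 50^2 ≡ 18, 50^4 ≡ 32, 50^8 ≡ 2, 50^16 ≡ 4, 50^32 ≡ 16, 50^64 ≡ 37 (mod 73).
Test 50^d mod 73 for each divisor d in increasing order:
50^1 ≡ 50
50^2 ≡ 18
50^3 = 50^2·50^1 ≡ 24
50^4 ≡ 32
50^6 = 50^4·50^2 ≡ 65
50^8 ≡ 2
50^9 = 50^8·50^1 ≡ 27
50^12 = 50^8·50^4 ≡ 64
50^18 = 50^16·50^2 ≡ 72
50^24 = 50^16·50^8 ≡ 8
50^36 = 50^32·50^4 ≡ 1  ← first divisor giving 1
The order is 36.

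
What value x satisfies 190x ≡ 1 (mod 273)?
148

gcd(190, 273) = 1, so the inverse exists.
Extended Euclidean algorithm on (273, 190):
273 = 1 × 190 + 83  ⟹  83 = (1)·273 + (-1)·190
190 = 2 × 83 + 24  ⟹  24 = (-2)·273 + (3)·190
83 = 3 × 24 + 11  ⟹  11 = (7)·273 + (-10)·190
24 = 2 × 11 + 2  ⟹  2 = (-16)·273 + (23)·190
11 = 5 × 2 + 1  ⟹  1 = (87)·273 + (-125)·190
So (-125)·190 ≡ 1 (mod 273), i.e. 190^(-1) ≡ -125 ≡ 148 (mod 273).
Check: 190 × 148 = 28120 ≡ 1 (mod 273)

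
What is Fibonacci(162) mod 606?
346

Matrix identity: Q^n = [[F_(n+1), F_n], [F_n, F_(n-1)]] with Q = [[1,1],[1,0]].
n = 162 = 10100010₂. Square-and-multiply, entries mod 606:
Q^1 = [[1,1],[1,0]]
Q^2 = (Q^1)² = [[2,1],[1,1]]
Q^5 = (Q^2)²·Q = [[8,5],[5,3]]
Q^10 = (Q^5)² = [[89,55],[55,34]]
Q^20 = (Q^10)² = [[38,99],[99,545]]
Q^40 = (Q^20)² = [[337,147],[147,190]]
Q^81 = (Q^40)²·Q = [[547,40],[40,507]]
Q^162 = (Q^81)² = [[233,346],[346,493]]
F_162 mod 606 = Q^162[0][1] = 346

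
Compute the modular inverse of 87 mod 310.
253

gcd(87, 310) = 1, so the inverse exists.
Extended Euclidean algorithm on (310, 87):
310 = 3 × 87 + 49  ⟹  49 = (1)·310 + (-3)·87
87 = 1 × 49 + 38  ⟹  38 = (-1)·310 + (4)·87
49 = 1 × 38 + 11  ⟹  11 = (2)·310 + (-7)·87
38 = 3 × 11 + 5  ⟹  5 = (-7)·310 + (25)·87
11 = 2 × 5 + 1  ⟹  1 = (16)·310 + (-57)·87
So (-57)·87 ≡ 1 (mod 310), i.e. 87^(-1) ≡ -57 ≡ 253 (mod 310).
Check: 87 × 253 = 22011 ≡ 1 (mod 310)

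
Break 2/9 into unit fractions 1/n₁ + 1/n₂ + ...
1/5 + 1/45

Greedy algorithm:
2/9: ceiling(9/2) = 5, use 1/5
1/45: ceiling(45/1) = 45, use 1/45
Result: 2/9 = 1/5 + 1/45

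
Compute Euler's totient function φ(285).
144

285 = 3 × 5 × 19
φ(n) = n × ∏(1 - 1/p) for each prime p dividing n
φ(285) = 285 × (1 - 1/3) × (1 - 1/5) × (1 - 1/19) = 144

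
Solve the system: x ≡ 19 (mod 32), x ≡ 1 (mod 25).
51

Using Chinese Remainder Theorem:
M = 32 × 25 = 800
M1 = 25, M2 = 32
y1 = 25^(-1) mod 32 = 9
y2 = 32^(-1) mod 25 = 18
x = (19×25×9 + 1×32×18) mod 800 = 51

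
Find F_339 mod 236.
34

Matrix identity: Q^n = [[F_(n+1), F_n], [F_n, F_(n-1)]] with Q = [[1,1],[1,0]].
n = 339 = 101010011₂. Square-and-multiply, entries mod 236:
Q^1 = [[1,1],[1,0]]
Q^2 = (Q^1)² = [[2,1],[1,1]]
Q^5 = (Q^2)²·Q = [[8,5],[5,3]]
Q^10 = (Q^5)² = [[89,55],[55,34]]
Q^21 = (Q^10)²·Q = [[11,90],[90,157]]
Q^42 = (Q^21)² = [[197,16],[16,181]]
Q^84 = (Q^42)² = [[125,148],[148,213]]
Q^169 = (Q^84)²·Q = [[233,5],[5,228]]
Q^339 = (Q^169)²·Q = [[215,34],[34,181]]
F_339 mod 236 = Q^339[0][1] = 34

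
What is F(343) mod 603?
400

Matrix identity: Q^n = [[F_(n+1), F_n], [F_n, F_(n-1)]] with Q = [[1,1],[1,0]].
n = 343 = 101010111₂. Square-and-multiply, entries mod 603:
Q^1 = [[1,1],[1,0]]
Q^2 = (Q^1)² = [[2,1],[1,1]]
Q^5 = (Q^2)²·Q = [[8,5],[5,3]]
Q^10 = (Q^5)² = [[89,55],[55,34]]
Q^21 = (Q^10)²·Q = [[224,92],[92,132]]
Q^42 = (Q^21)² = [[149,190],[190,562]]
Q^85 = (Q^42)²·Q = [[431,413],[413,18]]
Q^171 = (Q^85)²·Q = [[273,560],[560,316]]
Q^343 = (Q^171)²·Q = [[399,400],[400,602]]
F_343 mod 603 = Q^343[0][1] = 400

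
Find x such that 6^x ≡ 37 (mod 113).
31

Baby-step giant-step with step n = ⌈√113⌉ = 11.
Baby steps 6^j mod 113 (j:value) for j=0..10: 0:1, 1:6, 2:36, 3:103, 4:53, 5:92, 6:100, 7:35, 8:97, 9:17, 10:102.
Giant-step multiplier: 6^(-11) ≡ 6^(112-11) = 6^101 ≡ 101 (mod 113).
Giant steps γ_i = 37·101^i mod 113: γ_0=37, γ_1=8, γ_2=17 (in table at j=9).
x = i·n + j = 2·11 + 9 = 31.
Check: 6^31 ≡ 37 (mod 113).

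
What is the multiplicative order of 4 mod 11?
5

11 is prime, so ord(4) divides φ(11) = 10.
Divisors of 10: 1, 2, 5, 10.
Repeated squaring: 4^1 ≡ 4, 4^2 ≡ 5, 4^4 ≡ 3, 4^8 ≡ 9 (mod 11).
Test 4^d mod 11 for each divisor d in increasing order:
4^1 ≡ 4
4^2 ≡ 5
4^5 = 4^4·4^1 ≡ 1  ← first divisor giving 1
The order is 5.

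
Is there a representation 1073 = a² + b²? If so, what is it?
7² + 32² (a=7, b=32)

Factorization: 1073 = 29 × 37
By Fermat: n is sum of two squares iff every prime p ≡ 3 (mod 4) appears to even power.
All primes ≡ 3 (mod 4) appear to even power.
Search a = 0, 1, 2, … for 1073 - a² a perfect square: first hit at a = 7: 1073 - 49 = 1024 = 32².
1073 = 7² + 32² = 49 + 1024 ✓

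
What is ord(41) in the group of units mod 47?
46

47 is prime, so ord(41) divides φ(47) = 46.
Divisors of 46: 1, 2, 23, 46.
Repeated squaring: 41^1 ≡ 41, 41^2 ≡ 36, 41^4 ≡ 27, 41^8 ≡ 24, 41^16 ≡ 12, 41^32 ≡ 3 (mod 47).
Test 41^d mod 47 for each divisor d in increasing order:
41^1 ≡ 41
41^2 ≡ 36
41^23 = 41^16·41^4·41^2·41^1 ≡ 46
41^46 = 41^32·41^8·41^4·41^2 ≡ 1  ← first divisor giving 1
The order is 46.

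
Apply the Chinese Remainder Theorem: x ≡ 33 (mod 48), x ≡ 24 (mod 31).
1233

Using Chinese Remainder Theorem:
M = 48 × 31 = 1488
M1 = 31, M2 = 48
y1 = 31^(-1) mod 48 = 31
y2 = 48^(-1) mod 31 = 11
x = (33×31×31 + 24×48×11) mod 1488 = 1233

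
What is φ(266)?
108

266 = 2 × 7 × 19
φ(n) = n × ∏(1 - 1/p) for each prime p dividing n
φ(266) = 266 × (1 - 1/2) × (1 - 1/7) × (1 - 1/19) = 108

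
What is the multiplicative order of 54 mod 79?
78

79 is prime, so ord(54) divides φ(79) = 78.
Divisors of 78: 1, 2, 3, 6, 13, 26, 39, 78.
Repeated squaring: 54^1 ≡ 54, 54^2 ≡ 72, 54^4 ≡ 49, 54^8 ≡ 31, 54^16 ≡ 13, 54^32 ≡ 11, 54^64 ≡ 42 (mod 79).
Test 54^d mod 79 for each divisor d in increasing order:
54^1 ≡ 54
54^2 ≡ 72
54^3 = 54^2·54^1 ≡ 17
54^6 = 54^4·54^2 ≡ 52
54^13 = 54^8·54^4·54^1 ≡ 24
54^26 = 54^16·54^8·54^2 ≡ 23
54^39 = 54^32·54^4·54^2·54^1 ≡ 78
54^78 = 54^64·54^8·54^4·54^2 ≡ 1  ← first divisor giving 1
The order is 78.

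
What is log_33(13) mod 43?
20

Baby-step giant-step with step n = ⌈√43⌉ = 7.
Baby steps 33^j mod 43 (j:value) for j=0..6: 0:1, 1:33, 2:14, 3:32, 4:24, 5:18, 6:35.
Giant-step multiplier: 33^(-7) ≡ 33^(42-7) = 33^35 ≡ 7 (mod 43).
Giant steps γ_i = 13·7^i mod 43: γ_0=13, γ_1=5, γ_2=35 (in table at j=6).
x = i·n + j = 2·7 + 6 = 20.
Check: 33^20 ≡ 13 (mod 43).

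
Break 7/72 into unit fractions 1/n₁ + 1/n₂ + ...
1/11 + 1/159 + 1/41976

Greedy algorithm:
7/72: ceiling(72/7) = 11, use 1/11
5/792: ceiling(792/5) = 159, use 1/159
1/41976: ceiling(41976/1) = 41976, use 1/41976
Result: 7/72 = 1/11 + 1/159 + 1/41976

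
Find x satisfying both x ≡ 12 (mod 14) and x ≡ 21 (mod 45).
516

Using Chinese Remainder Theorem:
M = 14 × 45 = 630
M1 = 45, M2 = 14
y1 = 45^(-1) mod 14 = 5
y2 = 14^(-1) mod 45 = 29
x = (12×45×5 + 21×14×29) mod 630 = 516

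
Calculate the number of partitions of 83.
23338469

p(n) counts ways to write n as a sum of positive integers (order ignored).
Euler's pentagonal recurrence: p(k) = p(k-1) + p(k-2) - p(k-5) - p(k-7) + p(k-12) + p(k-15) - ... (offsets j(3j∓1)/2, signs ++--, p(0)=1, p(<0)=0).
DP table for k = 0..82: p(0)=1, p(1)=1, p(2)=2, p(3)=3, p(4)=5, p(5)=7, p(6)=11, p(7)=15, p(8)=22, p(9)=30, p(10)=42, p(11)=56, p(12)=77, p(13)=101, p(14)=135, p(15)=176, p(16)=231, p(17)=297, p(18)=385, p(19)=490, p(20)=627, p(21)=792, p(22)=1002, p(23)=1255, p(24)=1575, p(25)=1958, p(26)=2436, p(27)=3010, p(28)=3718, p(29)=4565, p(30)=5604, p(31)=6842, p(32)=8349, p(33)=10143, p(34)=12310, p(35)=14883, p(36)=17977, p(37)=21637, p(38)=26015, p(39)=31185, p(40)=37338, p(41)=44583, p(42)=53174, p(43)=63261, p(44)=75175, p(45)=89134, p(46)=105558, p(47)=124754, p(48)=147273, p(49)=173525, p(50)=204226, p(51)=239943, p(52)=281589, p(53)=329931, p(54)=386155, p(55)=451276, p(56)=526823, p(57)=614154, p(58)=715220, p(59)=831820, p(60)=966467, p(61)=1121505, p(62)=1300156, p(63)=1505499, p(64)=1741630, p(65)=2012558, p(66)=2323520, p(67)=2679689, p(68)=3087735, p(69)=3554345, p(70)=4087968, p(71)=4697205, p(72)=5392783, p(73)=6185689, p(74)=7089500, p(75)=8118264, p(76)=9289091, p(77)=10619863, p(78)=12132164, p(79)=13848650, p(80)=15796476, p(81)=18004327, p(82)=20506255.
Final step: p(83) = p(82) + p(81) - p(78) - p(76) + p(71) + p(68) - p(61) - p(57) + p(48) + p(43) - p(32) - p(26) + p(13) + p(6)
= 20506255 + 18004327 - 12132164 - 9289091 + 4697205 + 3087735 - 1121505 - 614154 + 147273 + 63261 - 8349 - 2436 + 101 + 11
= 23338469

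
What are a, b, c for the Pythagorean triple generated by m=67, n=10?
(4389, 1340, 4589)

Euclid's formula: a = m² - n², b = 2mn, c = m² + n²
m = 67, n = 10
a = 67² - 10² = 4489 - 100 = 4389
b = 2 × 67 × 10 = 1340
c = 67² + 10² = 4489 + 100 = 4589
Verification: 4389² + 1340² = 19263321 + 1795600 = 21058921 = 4589² ✓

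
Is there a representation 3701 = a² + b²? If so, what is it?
26² + 55² (a=26, b=55)

Factorization: 3701 = 3701
By Fermat: n is sum of two squares iff every prime p ≡ 3 (mod 4) appears to even power.
All primes ≡ 3 (mod 4) appear to even power.
Search a = 0, 1, 2, … for 3701 - a² a perfect square: first hit at a = 26: 3701 - 676 = 3025 = 55².
3701 = 26² + 55² = 676 + 3025 ✓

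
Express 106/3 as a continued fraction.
[35; 3]

Euclidean algorithm steps:
106 = 35 × 3 + 1
3 = 3 × 1 + 0
Continued fraction: [35; 3]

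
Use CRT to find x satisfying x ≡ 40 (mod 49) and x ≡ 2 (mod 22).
530

Using Chinese Remainder Theorem:
M = 49 × 22 = 1078
M1 = 22, M2 = 49
y1 = 22^(-1) mod 49 = 29
y2 = 49^(-1) mod 22 = 9
x = (40×22×29 + 2×49×9) mod 1078 = 530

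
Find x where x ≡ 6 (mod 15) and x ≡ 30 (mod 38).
486

Using Chinese Remainder Theorem:
M = 15 × 38 = 570
M1 = 38, M2 = 15
y1 = 38^(-1) mod 15 = 2
y2 = 15^(-1) mod 38 = 33
x = (6×38×2 + 30×15×33) mod 570 = 486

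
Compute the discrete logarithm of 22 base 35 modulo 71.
23

Baby-step giant-step with step n = ⌈√71⌉ = 9.
Baby steps 35^j mod 71 (j:value) for j=0..8: 0:1, 1:35, 2:18, 3:62, 4:40, 5:51, 6:10, 7:66, 8:38.
Giant-step multiplier: 35^(-9) ≡ 35^(70-9) = 35^61 ≡ 56 (mod 71).
Giant steps γ_i = 22·56^i mod 71: γ_0=22, γ_1=25, γ_2=51 (in table at j=5).
x = i·n + j = 2·9 + 5 = 23.
Check: 35^23 ≡ 22 (mod 71).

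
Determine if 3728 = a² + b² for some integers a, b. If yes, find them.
32² + 52² (a=32, b=52)

Factorization: 3728 = 2^4 × 233
By Fermat: n is sum of two squares iff every prime p ≡ 3 (mod 4) appears to even power.
All primes ≡ 3 (mod 4) appear to even power.
Search a = 0, 1, 2, … for 3728 - a² a perfect square: first hit at a = 32: 3728 - 1024 = 2704 = 52².
3728 = 32² + 52² = 1024 + 2704 ✓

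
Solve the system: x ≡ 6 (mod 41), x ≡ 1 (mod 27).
703

Using Chinese Remainder Theorem:
M = 41 × 27 = 1107
M1 = 27, M2 = 41
y1 = 27^(-1) mod 41 = 38
y2 = 41^(-1) mod 27 = 2
x = (6×27×38 + 1×41×2) mod 1107 = 703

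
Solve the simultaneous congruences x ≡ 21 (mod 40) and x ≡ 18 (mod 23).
501

Using Chinese Remainder Theorem:
M = 40 × 23 = 920
M1 = 23, M2 = 40
y1 = 23^(-1) mod 40 = 7
y2 = 40^(-1) mod 23 = 19
x = (21×23×7 + 18×40×19) mod 920 = 501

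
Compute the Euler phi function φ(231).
120

231 = 3 × 7 × 11
φ(n) = n × ∏(1 - 1/p) for each prime p dividing n
φ(231) = 231 × (1 - 1/3) × (1 - 1/7) × (1 - 1/11) = 120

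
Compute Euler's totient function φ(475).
360

475 = 5^2 × 19
φ(n) = n × ∏(1 - 1/p) for each prime p dividing n
φ(475) = 475 × (1 - 1/5) × (1 - 1/19) = 360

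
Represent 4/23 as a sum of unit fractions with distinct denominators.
1/6 + 1/138

Greedy algorithm:
4/23: ceiling(23/4) = 6, use 1/6
1/138: ceiling(138/1) = 138, use 1/138
Result: 4/23 = 1/6 + 1/138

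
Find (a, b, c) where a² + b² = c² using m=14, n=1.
(195, 28, 197)

Euclid's formula: a = m² - n², b = 2mn, c = m² + n²
m = 14, n = 1
a = 14² - 1² = 196 - 1 = 195
b = 2 × 14 × 1 = 28
c = 14² + 1² = 196 + 1 = 197
Verification: 195² + 28² = 38025 + 784 = 38809 = 197² ✓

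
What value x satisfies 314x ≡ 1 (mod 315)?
314

gcd(314, 315) = 1, so the inverse exists.
Extended Euclidean algorithm on (315, 314):
315 = 1 × 314 + 1  ⟹  1 = (1)·315 + (-1)·314
So (-1)·314 ≡ 1 (mod 315), i.e. 314^(-1) ≡ -1 ≡ 314 (mod 315).
Check: 314 × 314 = 98596 ≡ 1 (mod 315)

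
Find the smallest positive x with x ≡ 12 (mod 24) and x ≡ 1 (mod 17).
324

Using Chinese Remainder Theorem:
M = 24 × 17 = 408
M1 = 17, M2 = 24
y1 = 17^(-1) mod 24 = 17
y2 = 24^(-1) mod 17 = 5
x = (12×17×17 + 1×24×5) mod 408 = 324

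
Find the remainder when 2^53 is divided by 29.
11

Repeated squaring. Binary of 53 = 110101.
2^1 ≡ 2 (mod 29); 2^2 ≡ 4 (mod 29); 2^4 ≡ 16 (mod 29); 2^8 ≡ 24 (mod 29); 2^16 ≡ 25 (mod 29); 2^32 ≡ 16 (mod 29)
2^53 = 2^1 × 2^4 × 2^16 × 2^32 ≡ 11 (mod 29)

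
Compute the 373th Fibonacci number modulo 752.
89

Matrix identity: Q^n = [[F_(n+1), F_n], [F_n, F_(n-1)]] with Q = [[1,1],[1,0]].
n = 373 = 101110101₂. Square-and-multiply, entries mod 752:
Q^1 = [[1,1],[1,0]]
Q^2 = (Q^1)² = [[2,1],[1,1]]
Q^5 = (Q^2)²·Q = [[8,5],[5,3]]
Q^11 = (Q^5)²·Q = [[144,89],[89,55]]
Q^23 = (Q^11)²·Q = [[496,81],[81,415]]
Q^46 = (Q^23)² = [[657,95],[95,562]]
Q^93 = (Q^46)²·Q = [[751,2],[2,749]]
Q^186 = (Q^93)² = [[5,744],[744,13]]
Q^373 = (Q^186)²·Q = [[697,89],[89,608]]
F_373 mod 752 = Q^373[0][1] = 89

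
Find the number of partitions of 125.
3163127352

p(n) counts ways to write n as a sum of positive integers (order ignored).
Euler's pentagonal recurrence: p(k) = p(k-1) + p(k-2) - p(k-5) - p(k-7) + p(k-12) + p(k-15) - ... (offsets j(3j∓1)/2, signs ++--, p(0)=1, p(<0)=0).
DP table for k = 0..124: p(0)=1, p(1)=1, p(2)=2, p(3)=3, p(4)=5, p(5)=7, p(6)=11, p(7)=15, p(8)=22, p(9)=30, p(10)=42, p(11)=56, p(12)=77, p(13)=101, p(14)=135, p(15)=176, p(16)=231, p(17)=297, p(18)=385, p(19)=490, p(20)=627, p(21)=792, p(22)=1002, p(23)=1255, p(24)=1575, p(25)=1958, p(26)=2436, p(27)=3010, p(28)=3718, p(29)=4565, p(30)=5604, p(31)=6842, p(32)=8349, p(33)=10143, p(34)=12310, p(35)=14883, p(36)=17977, p(37)=21637, p(38)=26015, p(39)=31185, p(40)=37338, p(41)=44583, p(42)=53174, p(43)=63261, p(44)=75175, p(45)=89134, p(46)=105558, p(47)=124754, p(48)=147273, p(49)=173525, p(50)=204226, p(51)=239943, p(52)=281589, p(53)=329931, p(54)=386155, p(55)=451276, p(56)=526823, p(57)=614154, p(58)=715220, p(59)=831820, p(60)=966467, p(61)=1121505, p(62)=1300156, p(63)=1505499, p(64)=1741630, p(65)=2012558, p(66)=2323520, p(67)=2679689, p(68)=3087735, p(69)=3554345, p(70)=4087968, p(71)=4697205, p(72)=5392783, p(73)=6185689, p(74)=7089500, p(75)=8118264, p(76)=9289091, p(77)=10619863, p(78)=12132164, p(79)=13848650, p(80)=15796476, p(81)=18004327, p(82)=20506255, p(83)=23338469, p(84)=26543660, p(85)=30167357, p(86)=34262962, p(87)=38887673, p(88)=44108109, p(89)=49995925, p(90)=56634173, p(91)=64112359, p(92)=72533807, p(93)=82010177, p(94)=92669720, p(95)=104651419, p(96)=118114304, p(97)=133230930, p(98)=150198136, p(99)=169229875, p(100)=190569292, p(101)=214481126, p(102)=241265379, p(103)=271248950, p(104)=304801365, p(105)=342325709, p(106)=384276336, p(107)=431149389, p(108)=483502844, p(109)=541946240, p(110)=607163746, p(111)=679903203, p(112)=761002156, p(113)=851376628, p(114)=952050665, p(115)=1064144451, p(116)=1188908248, p(117)=1327710076, p(118)=1482074143, p(119)=1653668665, p(120)=1844349560, p(121)=2056148051, p(122)=2291320912, p(123)=2552338241, p(124)=2841940500.
Final step: p(125) = p(124) + p(123) - p(120) - p(118) + p(113) + p(110) - p(103) - p(99) + p(90) + p(85) - p(74) - p(68) + p(55) + p(48) - p(33) - p(25) + p(8)
= 2841940500 + 2552338241 - 1844349560 - 1482074143 + 851376628 + 607163746 - 271248950 - 169229875 + 56634173 + 30167357 - 7089500 - 3087735 + 451276 + 147273 - 10143 - 1958 + 22
= 3163127352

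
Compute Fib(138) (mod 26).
12

Matrix identity: Q^n = [[F_(n+1), F_n], [F_n, F_(n-1)]] with Q = [[1,1],[1,0]].
n = 138 = 10001010₂. Square-and-multiply, entries mod 26:
Q^1 = [[1,1],[1,0]]
Q^2 = (Q^1)² = [[2,1],[1,1]]
Q^4 = (Q^2)² = [[5,3],[3,2]]
Q^8 = (Q^4)² = [[8,21],[21,13]]
Q^17 = (Q^8)²·Q = [[10,11],[11,25]]
Q^34 = (Q^17)² = [[13,21],[21,18]]
Q^69 = (Q^34)²·Q = [[13,12],[12,1]]
Q^138 = (Q^69)² = [[1,12],[12,15]]
F_138 mod 26 = Q^138[0][1] = 12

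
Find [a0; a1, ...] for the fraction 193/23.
[8; 2, 1, 1, 4]

Euclidean algorithm steps:
193 = 8 × 23 + 9
23 = 2 × 9 + 5
9 = 1 × 5 + 4
5 = 1 × 4 + 1
4 = 4 × 1 + 0
Continued fraction: [8; 2, 1, 1, 4]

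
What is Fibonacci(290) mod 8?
1

Matrix identity: Q^n = [[F_(n+1), F_n], [F_n, F_(n-1)]] with Q = [[1,1],[1,0]].
n = 290 = 100100010₂. Square-and-multiply, entries mod 8:
Q^1 = [[1,1],[1,0]]
Q^2 = (Q^1)² = [[2,1],[1,1]]
Q^4 = (Q^2)² = [[5,3],[3,2]]
Q^9 = (Q^4)²·Q = [[7,2],[2,5]]
Q^18 = (Q^9)² = [[5,0],[0,5]]
Q^36 = (Q^18)² = [[1,0],[0,1]]
Q^72 = (Q^36)² = [[1,0],[0,1]]
Q^145 = (Q^72)²·Q = [[1,1],[1,0]]
Q^290 = (Q^145)² = [[2,1],[1,1]]
F_290 mod 8 = Q^290[0][1] = 1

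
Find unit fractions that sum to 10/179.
1/18 + 1/3222

Greedy algorithm:
10/179: ceiling(179/10) = 18, use 1/18
1/3222: ceiling(3222/1) = 3222, use 1/3222
Result: 10/179 = 1/18 + 1/3222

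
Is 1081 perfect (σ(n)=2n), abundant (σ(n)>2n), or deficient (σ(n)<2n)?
deficient

Proper divisors of 1081: sum = 1 + 23 + 47 = 71
Since 71 < 1081, 1081 is deficient.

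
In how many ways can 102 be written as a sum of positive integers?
241265379

p(n) counts ways to write n as a sum of positive integers (order ignored).
Euler's pentagonal recurrence: p(k) = p(k-1) + p(k-2) - p(k-5) - p(k-7) + p(k-12) + p(k-15) - ... (offsets j(3j∓1)/2, signs ++--, p(0)=1, p(<0)=0).
DP table for k = 0..101: p(0)=1, p(1)=1, p(2)=2, p(3)=3, p(4)=5, p(5)=7, p(6)=11, p(7)=15, p(8)=22, p(9)=30, p(10)=42, p(11)=56, p(12)=77, p(13)=101, p(14)=135, p(15)=176, p(16)=231, p(17)=297, p(18)=385, p(19)=490, p(20)=627, p(21)=792, p(22)=1002, p(23)=1255, p(24)=1575, p(25)=1958, p(26)=2436, p(27)=3010, p(28)=3718, p(29)=4565, p(30)=5604, p(31)=6842, p(32)=8349, p(33)=10143, p(34)=12310, p(35)=14883, p(36)=17977, p(37)=21637, p(38)=26015, p(39)=31185, p(40)=37338, p(41)=44583, p(42)=53174, p(43)=63261, p(44)=75175, p(45)=89134, p(46)=105558, p(47)=124754, p(48)=147273, p(49)=173525, p(50)=204226, p(51)=239943, p(52)=281589, p(53)=329931, p(54)=386155, p(55)=451276, p(56)=526823, p(57)=614154, p(58)=715220, p(59)=831820, p(60)=966467, p(61)=1121505, p(62)=1300156, p(63)=1505499, p(64)=1741630, p(65)=2012558, p(66)=2323520, p(67)=2679689, p(68)=3087735, p(69)=3554345, p(70)=4087968, p(71)=4697205, p(72)=5392783, p(73)=6185689, p(74)=7089500, p(75)=8118264, p(76)=9289091, p(77)=10619863, p(78)=12132164, p(79)=13848650, p(80)=15796476, p(81)=18004327, p(82)=20506255, p(83)=23338469, p(84)=26543660, p(85)=30167357, p(86)=34262962, p(87)=38887673, p(88)=44108109, p(89)=49995925, p(90)=56634173, p(91)=64112359, p(92)=72533807, p(93)=82010177, p(94)=92669720, p(95)=104651419, p(96)=118114304, p(97)=133230930, p(98)=150198136, p(99)=169229875, p(100)=190569292, p(101)=214481126.
Final step: p(102) = p(101) + p(100) - p(97) - p(95) + p(90) + p(87) - p(80) - p(76) + p(67) + p(62) - p(51) - p(45) + p(32) + p(25) - p(10) - p(2)
= 214481126 + 190569292 - 133230930 - 104651419 + 56634173 + 38887673 - 15796476 - 9289091 + 2679689 + 1300156 - 239943 - 89134 + 8349 + 1958 - 42 - 2
= 241265379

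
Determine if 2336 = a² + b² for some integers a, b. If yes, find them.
20² + 44² (a=20, b=44)

Factorization: 2336 = 2^5 × 73
By Fermat: n is sum of two squares iff every prime p ≡ 3 (mod 4) appears to even power.
All primes ≡ 3 (mod 4) appear to even power.
Search a = 0, 1, 2, … for 2336 - a² a perfect square: first hit at a = 20: 2336 - 400 = 1936 = 44².
2336 = 20² + 44² = 400 + 1936 ✓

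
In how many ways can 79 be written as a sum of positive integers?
13848650

p(n) counts ways to write n as a sum of positive integers (order ignored).
Euler's pentagonal recurrence: p(k) = p(k-1) + p(k-2) - p(k-5) - p(k-7) + p(k-12) + p(k-15) - ... (offsets j(3j∓1)/2, signs ++--, p(0)=1, p(<0)=0).
DP table for k = 0..78: p(0)=1, p(1)=1, p(2)=2, p(3)=3, p(4)=5, p(5)=7, p(6)=11, p(7)=15, p(8)=22, p(9)=30, p(10)=42, p(11)=56, p(12)=77, p(13)=101, p(14)=135, p(15)=176, p(16)=231, p(17)=297, p(18)=385, p(19)=490, p(20)=627, p(21)=792, p(22)=1002, p(23)=1255, p(24)=1575, p(25)=1958, p(26)=2436, p(27)=3010, p(28)=3718, p(29)=4565, p(30)=5604, p(31)=6842, p(32)=8349, p(33)=10143, p(34)=12310, p(35)=14883, p(36)=17977, p(37)=21637, p(38)=26015, p(39)=31185, p(40)=37338, p(41)=44583, p(42)=53174, p(43)=63261, p(44)=75175, p(45)=89134, p(46)=105558, p(47)=124754, p(48)=147273, p(49)=173525, p(50)=204226, p(51)=239943, p(52)=281589, p(53)=329931, p(54)=386155, p(55)=451276, p(56)=526823, p(57)=614154, p(58)=715220, p(59)=831820, p(60)=966467, p(61)=1121505, p(62)=1300156, p(63)=1505499, p(64)=1741630, p(65)=2012558, p(66)=2323520, p(67)=2679689, p(68)=3087735, p(69)=3554345, p(70)=4087968, p(71)=4697205, p(72)=5392783, p(73)=6185689, p(74)=7089500, p(75)=8118264, p(76)=9289091, p(77)=10619863, p(78)=12132164.
Final step: p(79) = p(78) + p(77) - p(74) - p(72) + p(67) + p(64) - p(57) - p(53) + p(44) + p(39) - p(28) - p(22) + p(9) + p(2)
= 12132164 + 10619863 - 7089500 - 5392783 + 2679689 + 1741630 - 614154 - 329931 + 75175 + 31185 - 3718 - 1002 + 30 + 2
= 13848650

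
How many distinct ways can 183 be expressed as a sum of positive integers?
896684817527

p(n) counts ways to write n as a sum of positive integers (order ignored).
Euler's pentagonal recurrence: p(k) = p(k-1) + p(k-2) - p(k-5) - p(k-7) + p(k-12) + p(k-15) - ... (offsets j(3j∓1)/2, signs ++--, p(0)=1, p(<0)=0).
DP table for k = 0..182: p(0)=1, p(1)=1, p(2)=2, p(3)=3, p(4)=5, p(5)=7, p(6)=11, p(7)=15, p(8)=22, p(9)=30, p(10)=42, p(11)=56, p(12)=77, p(13)=101, p(14)=135, p(15)=176, p(16)=231, p(17)=297, p(18)=385, p(19)=490, p(20)=627, p(21)=792, p(22)=1002, p(23)=1255, p(24)=1575, p(25)=1958, p(26)=2436, p(27)=3010, p(28)=3718, p(29)=4565, p(30)=5604, p(31)=6842, p(32)=8349, p(33)=10143, p(34)=12310, p(35)=14883, p(36)=17977, p(37)=21637, p(38)=26015, p(39)=31185, p(40)=37338, p(41)=44583, p(42)=53174, p(43)=63261, p(44)=75175, p(45)=89134, p(46)=105558, p(47)=124754, p(48)=147273, p(49)=173525, p(50)=204226, p(51)=239943, p(52)=281589, p(53)=329931, p(54)=386155, p(55)=451276, p(56)=526823, p(57)=614154, p(58)=715220, p(59)=831820, p(60)=966467, p(61)=1121505, p(62)=1300156, p(63)=1505499, p(64)=1741630, p(65)=2012558, p(66)=2323520, p(67)=2679689, p(68)=3087735, p(69)=3554345, p(70)=4087968, p(71)=4697205, p(72)=5392783, p(73)=6185689, p(74)=7089500, p(75)=8118264, p(76)=9289091, p(77)=10619863, p(78)=12132164, p(79)=13848650, p(80)=15796476, p(81)=18004327, p(82)=20506255, p(83)=23338469, p(84)=26543660, p(85)=30167357, p(86)=34262962, p(87)=38887673, p(88)=44108109, p(89)=49995925, p(90)=56634173, p(91)=64112359, p(92)=72533807, p(93)=82010177, p(94)=92669720, p(95)=104651419, p(96)=118114304, p(97)=133230930, p(98)=150198136, p(99)=169229875, p(100)=190569292, p(101)=214481126, p(102)=241265379, p(103)=271248950, p(104)=304801365, p(105)=342325709, p(106)=384276336, p(107)=431149389, p(108)=483502844, p(109)=541946240, p(110)=607163746, p(111)=679903203, p(112)=761002156, p(113)=851376628, p(114)=952050665, p(115)=1064144451, p(116)=1188908248, p(117)=1327710076, p(118)=1482074143, p(119)=1653668665, p(120)=1844349560, p(121)=2056148051, p(122)=2291320912, p(123)=2552338241, p(124)=2841940500, p(125)=3163127352, p(126)=3519222692, p(127)=3913864295, p(128)=4351078600, p(129)=4835271870, p(130)=5371315400, p(131)=5964539504, p(132)=6620830889, p(133)=7346629512, p(134)=8149040695, p(135)=9035836076, p(136)=10015581680, p(137)=11097645016, p(138)=12292341831, p(139)=13610949895, p(140)=15065878135, p(141)=16670689208, p(142)=18440293320, p(143)=20390982757, p(144)=22540654445, p(145)=24908858009, p(146)=27517052599, p(147)=30388671978, p(148)=33549419497, p(149)=37027355200, p(150)=40853235313, p(151)=45060624582, p(152)=49686288421, p(153)=54770336324, p(154)=60356673280, p(155)=66493182097, p(156)=73232243759, p(157)=80630964769, p(158)=88751778802, p(159)=97662728555, p(160)=107438159466, p(161)=118159068427, p(162)=129913904637, p(163)=142798995930, p(164)=156919475295, p(165)=172389800255, p(166)=189334822579, p(167)=207890420102, p(168)=228204732751, p(169)=250438925115, p(170)=274768617130, p(171)=301384802048, p(172)=330495499613, p(173)=362326859895, p(174)=397125074750, p(175)=435157697830, p(176)=476715857290, p(177)=522115831195, p(178)=571701605655, p(179)=625846753120, p(180)=684957390936, p(181)=749474411781, p(182)=819876908323.
Final step: p(183) = p(182) + p(181) - p(178) - p(176) + p(171) + p(168) - p(161) - p(157) + p(148) + p(143) - p(132) - p(126) + p(113) + p(106) - p(91) - p(83) + p(66) + p(57) - p(38) - p(28) + p(7)
= 819876908323 + 749474411781 - 571701605655 - 476715857290 + 301384802048 + 228204732751 - 118159068427 - 80630964769 + 33549419497 + 20390982757 - 6620830889 - 3519222692 + 851376628 + 384276336 - 64112359 - 23338469 + 2323520 + 614154 - 26015 - 3718 + 15
= 896684817527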